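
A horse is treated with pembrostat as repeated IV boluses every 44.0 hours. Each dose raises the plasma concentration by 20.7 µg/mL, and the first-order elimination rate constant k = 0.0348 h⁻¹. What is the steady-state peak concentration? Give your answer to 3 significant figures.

26.4 µg/mL

Fraction remaining after one interval: e^(−kτ) = e^(−0.03480 × 44.0) = 0.2163
R = 1 / (1 − 0.2163) = 1.276
Css,max = 20.7 × 1.276 ≈ 26.4 µg/mL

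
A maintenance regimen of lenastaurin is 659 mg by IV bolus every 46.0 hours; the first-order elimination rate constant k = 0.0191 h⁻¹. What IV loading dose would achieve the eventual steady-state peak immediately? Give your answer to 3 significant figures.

1130 mg

Accumulation ratio R = 1 / (1 − e^(−kτ)) = 1 / (1 − e^(−0.01910×46.0)) = 1 / (1 − 0.4154) = 1.710
Loading dose = maintenance dose × R = 659 × 1.710 ≈ 1130 mg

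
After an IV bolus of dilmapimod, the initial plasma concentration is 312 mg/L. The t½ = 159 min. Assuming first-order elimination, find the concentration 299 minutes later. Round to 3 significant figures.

84.7 mg/L

k = ln 2 / 159 = 0.004359 min⁻¹
299 min is 1.881 half-lives, so C = 312 × (1/2)^1.881 = 312 × 0.2716 ≈ 84.7 mg/L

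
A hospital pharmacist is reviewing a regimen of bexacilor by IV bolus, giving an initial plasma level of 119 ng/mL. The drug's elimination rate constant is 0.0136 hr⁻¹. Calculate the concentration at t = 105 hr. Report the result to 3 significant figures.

C(t) = C₀ e^(−kt) = 119 × e^(−0.01360 × 105) = 119 × e^(−1.428) = 119 × 0.2398 ≈ 28.5 ng/mL

28.5 ng/mL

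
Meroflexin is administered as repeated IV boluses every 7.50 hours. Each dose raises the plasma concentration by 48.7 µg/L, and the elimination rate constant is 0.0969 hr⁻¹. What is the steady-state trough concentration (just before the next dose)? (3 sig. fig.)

45.6 µg/L

Fraction remaining after one interval: e^(−kτ) = e^(−0.09690 × 7.50) = 0.4835
R = 1 / (1 − 0.4835) = 1.936
Css,max = 48.7 × 1.936 = 94.28 µg/L
Css,min = Css,max × e^(−kτ) = 94.28 × 0.4835 ≈ 45.6 µg/L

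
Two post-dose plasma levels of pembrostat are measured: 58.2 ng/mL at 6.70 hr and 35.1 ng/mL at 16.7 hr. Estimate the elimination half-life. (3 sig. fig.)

13.7 hours

k = ln(C₁/C₂) / (t₂ − t₁) = ln(58.2/35.1) / (16.7 − 6.70)
  = 0.5057 / 10.00 = 0.05057 hr⁻¹
t½ = ln 2 / k = ln 2 / 0.05057 ≈ 13.7 hours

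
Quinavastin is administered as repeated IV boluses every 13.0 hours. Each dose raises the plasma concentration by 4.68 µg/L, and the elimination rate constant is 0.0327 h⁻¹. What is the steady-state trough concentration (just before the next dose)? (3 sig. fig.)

8.83 µg/L

Fraction remaining after one interval: e^(−kτ) = e^(−0.03270 × 13.0) = 0.6537
R = 1 / (1 − 0.6537) = 2.888
Css,max = 4.68 × 2.888 = 13.51 µg/L
Css,min = Css,max × e^(−kτ) = 13.51 × 0.6537 ≈ 8.83 µg/L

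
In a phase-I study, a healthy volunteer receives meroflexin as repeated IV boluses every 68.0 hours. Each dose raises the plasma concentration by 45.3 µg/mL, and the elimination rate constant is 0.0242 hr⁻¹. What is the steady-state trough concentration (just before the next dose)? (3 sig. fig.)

Fraction remaining after one interval: e^(−kτ) = e^(−0.02420 × 68.0) = 0.1929
R = 1 / (1 − 0.1929) = 1.239
Css,max = 45.3 × 1.239 = 56.13 µg/mL
Css,min = Css,max × e^(−kτ) = 56.13 × 0.1929 ≈ 10.8 µg/mL

10.8 µg/mL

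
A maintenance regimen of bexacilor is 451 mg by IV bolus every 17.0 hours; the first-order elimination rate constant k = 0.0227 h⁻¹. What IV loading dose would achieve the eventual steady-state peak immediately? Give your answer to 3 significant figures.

1410 mg

Accumulation ratio R = 1 / (1 − e^(−kτ)) = 1 / (1 − e^(−0.02270×17.0)) = 1 / (1 − 0.6798) = 3.123
Loading dose = maintenance dose × R = 451 × 3.123 ≈ 1410 mg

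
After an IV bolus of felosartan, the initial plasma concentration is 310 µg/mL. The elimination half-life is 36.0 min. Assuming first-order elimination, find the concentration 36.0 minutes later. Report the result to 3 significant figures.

k = ln 2 / 36.0 = 0.01925 min⁻¹
36.0 min is 1.000 half-lives, so C = 310 × (1/2)^1.000 = 310 × 0.5000 ≈ 155 µg/mL

155 µg/mL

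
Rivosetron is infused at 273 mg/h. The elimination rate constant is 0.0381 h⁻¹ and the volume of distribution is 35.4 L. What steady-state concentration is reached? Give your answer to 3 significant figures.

202 mg/L

CL = k · V = 0.0381 × 35.4 = 1.349 L/h
Css = rate / CL = 273 / 1.349 ≈ 202 mg/L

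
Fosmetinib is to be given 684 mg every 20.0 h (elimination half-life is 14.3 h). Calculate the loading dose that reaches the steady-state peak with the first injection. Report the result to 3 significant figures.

k = ln 2 / 14.3 = 0.04847 h⁻¹
Accumulation ratio R = 1 / (1 − e^(−kτ)) = 1 / (1 − e^(−0.04847×20.0)) = 1 / (1 − 0.3793) = 1.611
Loading dose = maintenance dose × R = 684 × 1.611 ≈ 1100 mg

1100 mg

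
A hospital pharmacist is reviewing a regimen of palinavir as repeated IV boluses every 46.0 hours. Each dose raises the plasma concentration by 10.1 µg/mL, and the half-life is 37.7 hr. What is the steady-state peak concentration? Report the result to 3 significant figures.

17.7 µg/mL

k = ln 2 / 37.7 = 0.01839 hr⁻¹
Fraction remaining after one interval: e^(−kτ) = e^(−0.01839 × 46.0) = 0.4292
R = 1 / (1 − 0.4292) = 1.752
Css,max = 10.1 × 1.752 ≈ 17.7 µg/mL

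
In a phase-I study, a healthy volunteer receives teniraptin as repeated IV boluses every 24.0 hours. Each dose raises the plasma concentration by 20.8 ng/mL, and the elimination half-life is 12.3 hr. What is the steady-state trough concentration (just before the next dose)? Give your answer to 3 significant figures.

7.25 ng/mL

k = ln 2 / 12.3 = 0.05635 hr⁻¹
Fraction remaining after one interval: e^(−kτ) = e^(−0.05635 × 24.0) = 0.2586
R = 1 / (1 − 0.2586) = 1.349
Css,max = 20.8 × 1.349 = 28.05 ng/mL
Css,min = Css,max × e^(−kτ) = 28.05 × 0.2586 ≈ 7.25 ng/mL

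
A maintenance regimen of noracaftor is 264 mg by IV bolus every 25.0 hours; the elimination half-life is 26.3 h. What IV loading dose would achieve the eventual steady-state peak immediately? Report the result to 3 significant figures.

547 mg

k = ln 2 / 26.3 = 0.02636 h⁻¹
Accumulation ratio R = 1 / (1 − e^(−kτ)) = 1 / (1 − e^(−0.02636×25.0)) = 1 / (1 − 0.5174) = 2.072
Loading dose = maintenance dose × R = 264 × 2.072 ≈ 547 mg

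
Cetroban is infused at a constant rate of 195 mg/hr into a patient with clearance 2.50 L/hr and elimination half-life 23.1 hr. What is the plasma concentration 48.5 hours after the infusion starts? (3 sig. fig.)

59.8 mg/L

Css = rate / CL = 195 / 2.50 = 78.00 mg/L
k = ln 2 / 23.1 = 0.03001 hr⁻¹
C(t) = Css (1 − e^(−kt)) = 78.00 × (1 − e^(−1.455)) = 78.00 × 0.7667 ≈ 59.8 mg/L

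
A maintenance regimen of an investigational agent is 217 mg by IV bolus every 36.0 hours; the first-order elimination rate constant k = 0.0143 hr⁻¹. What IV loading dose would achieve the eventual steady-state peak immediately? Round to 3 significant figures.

Accumulation ratio R = 1 / (1 − e^(−kτ)) = 1 / (1 − e^(−0.01430×36.0)) = 1 / (1 − 0.5976) = 2.485
Loading dose = maintenance dose × R = 217 × 2.485 ≈ 539 mg

539 mg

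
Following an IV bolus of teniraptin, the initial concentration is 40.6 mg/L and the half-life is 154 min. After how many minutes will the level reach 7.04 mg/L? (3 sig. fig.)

389 minutes

k = ln 2 / 154 = 0.004501 min⁻¹
C(t) = C₀ e^(−kt)  ⇒  t = ln(C₀/C) / k
t = ln(40.6/7.04) / 0.004501 = 1.752 / 0.004501 ≈ 389 minutes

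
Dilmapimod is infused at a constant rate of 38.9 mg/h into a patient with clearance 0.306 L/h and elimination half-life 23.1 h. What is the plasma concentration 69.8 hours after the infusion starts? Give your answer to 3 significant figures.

Css = rate / CL = 38.9 / 0.306 = 127.1 mg/L
k = ln 2 / 23.1 = 0.03001 h⁻¹
C(t) = Css (1 − e^(−kt)) = 127.1 × (1 − e^(−2.094)) = 127.1 × 0.8769 ≈ 111 mg/L

111 mg/L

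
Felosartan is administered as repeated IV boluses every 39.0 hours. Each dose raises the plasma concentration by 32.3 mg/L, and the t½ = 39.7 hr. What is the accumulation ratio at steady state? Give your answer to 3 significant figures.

2.02

k = ln 2 / 39.7 = 0.01746 hr⁻¹
Fraction remaining after one interval: e^(−kτ) = e^(−0.01746 × 39.0) = 0.5061
R = 1 / (1 − 0.5061) = 1 / 0.4939 ≈ 2.02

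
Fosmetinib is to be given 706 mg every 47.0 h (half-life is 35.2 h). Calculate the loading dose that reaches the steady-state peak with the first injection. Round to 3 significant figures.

1170 mg

k = ln 2 / 35.2 = 0.01969 h⁻¹
Accumulation ratio R = 1 / (1 − e^(−kτ)) = 1 / (1 − e^(−0.01969×47.0)) = 1 / (1 − 0.3963) = 1.657
Loading dose = maintenance dose × R = 706 × 1.657 ≈ 1170 mg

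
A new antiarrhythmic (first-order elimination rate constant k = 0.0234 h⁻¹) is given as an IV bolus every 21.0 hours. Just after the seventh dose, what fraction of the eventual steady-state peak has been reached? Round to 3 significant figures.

f_n = 1 − e^(−nkτ) = 1 − e^(−7 × 0.02340 × 21.0) = 1 − e^(−3.440) = 1 − 0.03207 ≈ 0.968

0.968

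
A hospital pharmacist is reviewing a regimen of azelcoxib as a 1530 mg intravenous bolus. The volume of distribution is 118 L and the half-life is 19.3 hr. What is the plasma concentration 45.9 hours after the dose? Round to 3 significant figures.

C₀ = dose / V = 1530 / 118 = 12.97 µg/mL
k = ln 2 / 19.3 = 0.03591 hr⁻¹
C(t) = C₀ e^(−kt) = 12.97 × e^(−0.03591 × 45.9) = 12.97 × e^(−1.648) = 12.97 × 0.1923 ≈ 2.49 µg/mL

2.49 µg/mL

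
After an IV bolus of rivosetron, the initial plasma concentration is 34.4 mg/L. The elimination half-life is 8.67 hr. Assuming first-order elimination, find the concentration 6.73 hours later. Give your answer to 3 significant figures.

k = ln 2 / 8.67 = 0.07995 hr⁻¹
6.73 hr is 0.7762 half-lives, so C = 34.4 × (1/2)^0.7762 = 34.4 × 0.5839 ≈ 20.1 mg/L

20.1 mg/L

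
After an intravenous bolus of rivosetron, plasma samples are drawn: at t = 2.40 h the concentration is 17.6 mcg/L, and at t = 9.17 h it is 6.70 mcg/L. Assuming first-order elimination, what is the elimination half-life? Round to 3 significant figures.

k = ln(C₁/C₂) / (t₂ − t₁) = ln(17.6/6.70) / (9.17 − 2.40)
  = 0.9658 / 6.770 = 0.1427 h⁻¹
t½ = ln 2 / k = ln 2 / 0.1427 ≈ 4.86 hours

4.86 hours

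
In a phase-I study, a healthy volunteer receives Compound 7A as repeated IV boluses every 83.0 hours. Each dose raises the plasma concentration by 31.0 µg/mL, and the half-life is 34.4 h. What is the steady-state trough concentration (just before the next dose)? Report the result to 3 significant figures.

7.17 µg/mL

k = ln 2 / 34.4 = 0.02015 h⁻¹
Fraction remaining after one interval: e^(−kτ) = e^(−0.02015 × 83.0) = 0.1878
R = 1 / (1 − 0.1878) = 1.231
Css,max = 31.0 × 1.231 = 38.17 µg/mL
Css,min = Css,max × e^(−kτ) = 38.17 × 0.1878 ≈ 7.17 µg/mL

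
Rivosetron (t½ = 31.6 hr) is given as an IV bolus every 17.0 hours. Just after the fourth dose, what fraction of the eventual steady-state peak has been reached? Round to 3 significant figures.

k = ln 2 / 31.6 = 0.02194 hr⁻¹
f_n = 1 − e^(−nkτ) = 1 − e^(−4 × 0.02194 × 17.0) = 1 − e^(−1.492) = 1 − 0.2250 ≈ 0.775

0.775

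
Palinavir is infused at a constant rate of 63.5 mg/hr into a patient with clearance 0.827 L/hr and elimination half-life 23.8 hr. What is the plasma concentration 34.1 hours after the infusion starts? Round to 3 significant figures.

48.3 mg/L

Css = rate / CL = 63.5 / 0.827 = 76.78 mg/L
k = ln 2 / 23.8 = 0.02912 hr⁻¹
C(t) = Css (1 − e^(−kt)) = 76.78 × (1 − e^(−0.9931)) = 76.78 × 0.6296 ≈ 48.3 mg/L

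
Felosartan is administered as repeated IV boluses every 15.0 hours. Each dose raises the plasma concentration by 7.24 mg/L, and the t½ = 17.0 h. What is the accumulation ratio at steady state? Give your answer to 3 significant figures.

2.19

k = ln 2 / 17.0 = 0.04077 h⁻¹
Fraction remaining after one interval: e^(−kτ) = e^(−0.04077 × 15.0) = 0.5425
R = 1 / (1 − 0.5425) = 1 / 0.4575 ≈ 2.19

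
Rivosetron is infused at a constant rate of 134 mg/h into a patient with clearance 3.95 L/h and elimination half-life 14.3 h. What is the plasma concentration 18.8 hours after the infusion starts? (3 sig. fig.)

Css = rate / CL = 134 / 3.95 = 33.92 µg/mL
k = ln 2 / 14.3 = 0.04847 h⁻¹
C(t) = Css (1 − e^(−kt)) = 33.92 × (1 − e^(−0.9113)) = 33.92 × 0.5980 ≈ 20.3 µg/mL

20.3 µg/mL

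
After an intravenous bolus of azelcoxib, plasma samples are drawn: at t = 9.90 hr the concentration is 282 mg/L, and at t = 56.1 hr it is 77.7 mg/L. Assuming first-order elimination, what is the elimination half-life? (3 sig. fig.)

24.8 hours

k = ln(C₁/C₂) / (t₂ − t₁) = ln(282/77.7) / (56.1 − 9.90)
  = 1.289 / 46.20 = 0.02790 hr⁻¹
t½ = ln 2 / k = ln 2 / 0.02790 ≈ 24.8 hours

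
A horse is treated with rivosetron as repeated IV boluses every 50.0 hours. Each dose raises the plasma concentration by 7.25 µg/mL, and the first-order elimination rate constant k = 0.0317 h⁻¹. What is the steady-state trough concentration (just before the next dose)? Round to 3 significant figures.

1.87 µg/mL

Fraction remaining after one interval: e^(−kτ) = e^(−0.03170 × 50.0) = 0.2049
R = 1 / (1 − 0.2049) = 1.258
Css,max = 7.25 × 1.258 = 9.119 µg/mL
Css,min = Css,max × e^(−kτ) = 9.119 × 0.2049 ≈ 1.87 µg/mL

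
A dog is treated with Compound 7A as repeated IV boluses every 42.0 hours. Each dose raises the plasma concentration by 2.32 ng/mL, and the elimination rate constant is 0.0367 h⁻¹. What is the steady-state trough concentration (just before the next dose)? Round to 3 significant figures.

0.632 ng/mL

Fraction remaining after one interval: e^(−kτ) = e^(−0.03670 × 42.0) = 0.2141
R = 1 / (1 − 0.2141) = 1.272
Css,max = 2.32 × 1.272 = 2.952 ng/mL
Css,min = Css,max × e^(−kτ) = 2.952 × 0.2141 ≈ 0.632 ng/mL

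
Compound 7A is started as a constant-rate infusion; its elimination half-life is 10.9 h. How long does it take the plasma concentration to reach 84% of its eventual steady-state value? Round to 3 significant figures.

k = ln 2 / 10.9 = 0.06359 h⁻¹
f = 1 − e^(−kt)  ⇒  t = −ln(1 − f) / k
t = −ln(1 − 0.84) / 0.06359 = 1.833 / 0.06359 ≈ 28.8 hours

28.8 hours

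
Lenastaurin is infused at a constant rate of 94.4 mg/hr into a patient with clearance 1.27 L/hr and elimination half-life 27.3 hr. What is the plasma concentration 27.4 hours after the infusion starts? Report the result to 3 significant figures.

37.3 mg/L

Css = rate / CL = 94.4 / 1.27 = 74.33 mg/L
k = ln 2 / 27.3 = 0.02539 hr⁻¹
C(t) = Css (1 − e^(−kt)) = 74.33 × (1 − e^(−0.6957)) = 74.33 × 0.5013 ≈ 37.3 mg/L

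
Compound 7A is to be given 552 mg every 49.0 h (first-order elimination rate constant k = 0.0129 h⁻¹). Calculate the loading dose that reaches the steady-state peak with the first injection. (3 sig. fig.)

1180 mg

Accumulation ratio R = 1 / (1 − e^(−kτ)) = 1 / (1 − e^(−0.01290×49.0)) = 1 / (1 − 0.5315) = 2.134
Loading dose = maintenance dose × R = 552 × 2.134 ≈ 1180 mg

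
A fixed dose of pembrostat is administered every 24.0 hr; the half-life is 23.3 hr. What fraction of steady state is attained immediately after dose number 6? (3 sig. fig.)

0.986

k = ln 2 / 23.3 = 0.02975 hr⁻¹
f_n = 1 − e^(−nkτ) = 1 − e^(−6 × 0.02975 × 24.0) = 1 − e^(−4.284) = 1 − 0.01379 ≈ 0.986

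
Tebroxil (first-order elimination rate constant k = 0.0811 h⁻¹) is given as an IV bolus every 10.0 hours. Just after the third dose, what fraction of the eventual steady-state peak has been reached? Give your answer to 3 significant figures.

f_n = 1 − e^(−nkτ) = 1 − e^(−3 × 0.08110 × 10.0) = 1 − e^(−2.433) = 1 − 0.08777 ≈ 0.912

0.912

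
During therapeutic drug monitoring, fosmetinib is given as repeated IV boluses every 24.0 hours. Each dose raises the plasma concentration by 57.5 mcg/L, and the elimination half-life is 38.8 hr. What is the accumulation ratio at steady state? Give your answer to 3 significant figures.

k = ln 2 / 38.8 = 0.01786 hr⁻¹
Fraction remaining after one interval: e^(−kτ) = e^(−0.01786 × 24.0) = 0.6513
R = 1 / (1 − 0.6513) = 1 / 0.3487 ≈ 2.87

2.87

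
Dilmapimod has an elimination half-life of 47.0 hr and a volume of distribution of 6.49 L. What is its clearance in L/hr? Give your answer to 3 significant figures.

k = ln 2 / t½ = ln 2 / 47.0 = 0.01475 hr⁻¹
CL = k · V = 0.01475 × 6.49 ≈ 0.0957 L/hr

0.0957 L/hr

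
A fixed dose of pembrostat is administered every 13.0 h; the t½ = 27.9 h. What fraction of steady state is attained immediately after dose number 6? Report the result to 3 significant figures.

0.856

k = ln 2 / 27.9 = 0.02484 h⁻¹
f_n = 1 − e^(−nkτ) = 1 − e^(−6 × 0.02484 × 13.0) = 1 − e^(−1.938) = 1 − 0.1440 ≈ 0.856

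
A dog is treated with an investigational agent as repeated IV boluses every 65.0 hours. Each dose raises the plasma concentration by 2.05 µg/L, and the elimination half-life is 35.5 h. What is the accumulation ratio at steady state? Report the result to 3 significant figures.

1.39

k = ln 2 / 35.5 = 0.01953 h⁻¹
Fraction remaining after one interval: e^(−kτ) = e^(−0.01953 × 65.0) = 0.2811
R = 1 / (1 − 0.2811) = 1 / 0.7189 ≈ 1.39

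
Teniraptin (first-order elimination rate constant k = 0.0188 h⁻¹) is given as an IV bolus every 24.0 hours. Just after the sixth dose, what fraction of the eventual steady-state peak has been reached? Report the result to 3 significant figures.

f_n = 1 − e^(−nkτ) = 1 − e^(−6 × 0.01880 × 24.0) = 1 − e^(−2.707) = 1 − 0.06672 ≈ 0.933

0.933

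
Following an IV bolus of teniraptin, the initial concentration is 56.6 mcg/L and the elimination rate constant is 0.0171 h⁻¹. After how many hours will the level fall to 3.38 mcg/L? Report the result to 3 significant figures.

165 hours

C(t) = C₀ e^(−kt)  ⇒  t = ln(C₀/C) / k
t = ln(56.6/3.38) / 0.01710 = 2.818 / 0.01710 ≈ 165 hours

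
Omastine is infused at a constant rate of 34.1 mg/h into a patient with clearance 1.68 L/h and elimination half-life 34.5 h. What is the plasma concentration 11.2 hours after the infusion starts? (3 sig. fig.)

Css = rate / CL = 34.1 / 1.68 = 20.30 mg/L
k = ln 2 / 34.5 = 0.02009 h⁻¹
C(t) = Css (1 − e^(−kt)) = 20.30 × (1 − e^(−0.2250)) = 20.30 × 0.2015 ≈ 4.09 mg/L

4.09 mg/L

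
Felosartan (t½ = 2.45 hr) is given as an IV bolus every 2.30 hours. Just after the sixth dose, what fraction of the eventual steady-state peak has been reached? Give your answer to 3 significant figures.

k = ln 2 / 2.45 = 0.2829 hr⁻¹
f_n = 1 − e^(−nkτ) = 1 − e^(−6 × 0.2829 × 2.30) = 1 − e^(−3.904) = 1 − 0.02016 ≈ 0.980

0.980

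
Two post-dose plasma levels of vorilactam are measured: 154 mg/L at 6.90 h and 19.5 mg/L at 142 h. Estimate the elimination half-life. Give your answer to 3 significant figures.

k = ln(C₁/C₂) / (t₂ − t₁) = ln(154/19.5) / (142 − 6.90)
  = 2.067 / 135.1 = 0.01530 h⁻¹
t½ = ln 2 / k = ln 2 / 0.01530 ≈ 45.3 hours

45.3 hours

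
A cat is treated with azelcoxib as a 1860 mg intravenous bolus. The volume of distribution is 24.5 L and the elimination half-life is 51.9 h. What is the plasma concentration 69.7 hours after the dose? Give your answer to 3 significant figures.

29.9 mg/L

C₀ = dose / V = 1860 / 24.5 = 75.92 mg/L
k = ln 2 / 51.9 = 0.01336 h⁻¹
C(t) = C₀ e^(−kt) = 75.92 × e^(−0.01336 × 69.7) = 75.92 × e^(−0.9309) = 75.92 × 0.3942 ≈ 29.9 mg/L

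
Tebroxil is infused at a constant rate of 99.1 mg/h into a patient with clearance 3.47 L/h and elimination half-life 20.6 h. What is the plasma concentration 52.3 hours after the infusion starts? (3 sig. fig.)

Css = rate / CL = 99.1 / 3.47 = 28.56 mg/L
k = ln 2 / 20.6 = 0.03365 h⁻¹
C(t) = Css (1 − e^(−kt)) = 28.56 × (1 − e^(−1.760)) = 28.56 × 0.8279 ≈ 23.6 mg/L

23.6 mg/L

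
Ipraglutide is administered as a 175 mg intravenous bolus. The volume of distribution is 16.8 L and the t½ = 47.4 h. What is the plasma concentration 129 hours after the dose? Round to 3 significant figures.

C₀ = dose / V = 175 / 16.8 = 10.42 µg/mL
k = ln 2 / 47.4 = 0.01462 h⁻¹
C(t) = C₀ e^(−kt) = 10.42 × e^(−0.01462 × 129) = 10.42 × e^(−1.886) = 10.42 × 0.1516 ≈ 1.58 µg/mL

1.58 µg/mL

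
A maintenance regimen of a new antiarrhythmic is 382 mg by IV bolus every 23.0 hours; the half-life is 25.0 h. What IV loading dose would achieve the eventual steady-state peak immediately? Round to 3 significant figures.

k = ln 2 / 25.0 = 0.02773 h⁻¹
Accumulation ratio R = 1 / (1 − e^(−kτ)) = 1 / (1 − e^(−0.02773×23.0)) = 1 / (1 − 0.5285) = 2.121
Loading dose = maintenance dose × R = 382 × 2.121 ≈ 810 mg

810 mg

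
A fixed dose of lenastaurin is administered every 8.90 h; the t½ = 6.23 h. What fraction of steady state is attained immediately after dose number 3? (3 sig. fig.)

k = ln 2 / 6.23 = 0.1113 h⁻¹
f_n = 1 − e^(−nkτ) = 1 − e^(−3 × 0.1113 × 8.90) = 1 − e^(−2.971) = 1 − 0.05127 ≈ 0.949

0.949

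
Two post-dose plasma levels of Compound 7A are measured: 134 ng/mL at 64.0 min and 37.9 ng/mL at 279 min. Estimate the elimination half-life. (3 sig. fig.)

k = ln(C₁/C₂) / (t₂ − t₁) = ln(134/37.9) / (279 − 64.0)
  = 1.263 / 215.0 = 0.005874 min⁻¹
t½ = ln 2 / k = ln 2 / 0.005874 ≈ 118 minutes

118 minutes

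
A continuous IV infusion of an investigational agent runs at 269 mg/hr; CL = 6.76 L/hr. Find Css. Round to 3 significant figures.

Css = infusion rate / CL = 269 / 6.76 ≈ 39.8 mg/L

39.8 mg/L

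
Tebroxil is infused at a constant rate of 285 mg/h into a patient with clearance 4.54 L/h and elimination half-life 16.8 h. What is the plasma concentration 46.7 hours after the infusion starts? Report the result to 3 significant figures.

Css = rate / CL = 285 / 4.54 = 62.78 mg/L
k = ln 2 / 16.8 = 0.04126 h⁻¹
C(t) = Css (1 − e^(−kt)) = 62.78 × (1 − e^(−1.927)) = 62.78 × 0.8544 ≈ 53.6 mg/L

53.6 mg/L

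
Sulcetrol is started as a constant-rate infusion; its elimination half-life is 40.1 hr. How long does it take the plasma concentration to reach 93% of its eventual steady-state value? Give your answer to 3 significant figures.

154 hours

k = ln 2 / 40.1 = 0.01729 hr⁻¹
f = 1 − e^(−kt)  ⇒  t = −ln(1 − f) / k
t = −ln(1 − 0.93) / 0.01729 = 2.659 / 0.01729 ≈ 154 hours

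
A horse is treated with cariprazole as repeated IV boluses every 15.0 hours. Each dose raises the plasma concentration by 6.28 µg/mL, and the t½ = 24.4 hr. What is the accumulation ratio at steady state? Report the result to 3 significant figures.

k = ln 2 / 24.4 = 0.02841 hr⁻¹
Fraction remaining after one interval: e^(−kτ) = e^(−0.02841 × 15.0) = 0.6530
R = 1 / (1 − 0.6530) = 1 / 0.3470 ≈ 2.88

2.88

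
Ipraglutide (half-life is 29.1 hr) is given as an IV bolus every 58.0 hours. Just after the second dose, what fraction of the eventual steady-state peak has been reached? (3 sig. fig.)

0.937

k = ln 2 / 29.1 = 0.02382 hr⁻¹
f_n = 1 − e^(−nkτ) = 1 − e^(−2 × 0.02382 × 58.0) = 1 − e^(−2.763) = 1 − 0.06310 ≈ 0.937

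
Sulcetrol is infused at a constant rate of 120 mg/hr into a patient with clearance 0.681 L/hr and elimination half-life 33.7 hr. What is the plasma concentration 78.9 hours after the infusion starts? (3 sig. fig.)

Css = rate / CL = 120 / 0.681 = 176.2 mg/L
k = ln 2 / 33.7 = 0.02057 hr⁻¹
C(t) = Css (1 − e^(−kt)) = 176.2 × (1 − e^(−1.623)) = 176.2 × 0.8027 ≈ 141 mg/L

141 mg/L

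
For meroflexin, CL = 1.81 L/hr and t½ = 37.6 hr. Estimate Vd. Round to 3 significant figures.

k = ln 2 / t½ = ln 2 / 37.6 = 0.01843 hr⁻¹
V = CL / k = 1.81 / 0.01843 ≈ 98.2 L

98.2 L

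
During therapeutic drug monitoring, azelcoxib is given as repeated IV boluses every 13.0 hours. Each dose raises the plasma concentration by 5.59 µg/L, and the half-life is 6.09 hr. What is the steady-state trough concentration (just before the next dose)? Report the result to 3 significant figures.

1.65 µg/L

k = ln 2 / 6.09 = 0.1138 hr⁻¹
Fraction remaining after one interval: e^(−kτ) = e^(−0.1138 × 13.0) = 0.2277
R = 1 / (1 − 0.2277) = 1.295
Css,max = 5.59 × 1.295 = 7.238 µg/L
Css,min = Css,max × e^(−kτ) = 7.238 × 0.2277 ≈ 1.65 µg/L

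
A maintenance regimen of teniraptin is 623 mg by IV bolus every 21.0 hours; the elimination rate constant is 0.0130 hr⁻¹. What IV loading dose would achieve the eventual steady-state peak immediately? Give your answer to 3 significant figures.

Accumulation ratio R = 1 / (1 − e^(−kτ)) = 1 / (1 − e^(−0.01300×21.0)) = 1 / (1 − 0.7611) = 4.186
Loading dose = maintenance dose × R = 623 × 4.186 ≈ 2610 mg

2610 mg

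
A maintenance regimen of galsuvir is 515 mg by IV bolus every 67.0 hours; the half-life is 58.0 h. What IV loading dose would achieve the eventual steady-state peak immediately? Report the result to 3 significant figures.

935 mg

k = ln 2 / 58.0 = 0.01195 h⁻¹
Accumulation ratio R = 1 / (1 − e^(−kτ)) = 1 / (1 − e^(−0.01195×67.0)) = 1 / (1 − 0.4490) = 1.815
Loading dose = maintenance dose × R = 515 × 1.815 ≈ 935 mg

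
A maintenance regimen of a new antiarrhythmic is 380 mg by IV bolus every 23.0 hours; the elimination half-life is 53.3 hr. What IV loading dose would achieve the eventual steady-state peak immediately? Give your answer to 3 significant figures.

k = ln 2 / 53.3 = 0.01300 hr⁻¹
Accumulation ratio R = 1 / (1 − e^(−kτ)) = 1 / (1 − e^(−0.01300×23.0)) = 1 / (1 − 0.7415) = 3.868
Loading dose = maintenance dose × R = 380 × 3.868 ≈ 1470 mg

1470 mg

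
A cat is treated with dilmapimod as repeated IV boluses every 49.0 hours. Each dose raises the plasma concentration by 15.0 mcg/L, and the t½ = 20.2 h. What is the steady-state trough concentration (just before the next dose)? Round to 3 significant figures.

3.43 mcg/L

k = ln 2 / 20.2 = 0.03431 h⁻¹
Fraction remaining after one interval: e^(−kτ) = e^(−0.03431 × 49.0) = 0.1861
R = 1 / (1 − 0.1861) = 1.229
Css,max = 15.0 × 1.229 = 18.43 mcg/L
Css,min = Css,max × e^(−kτ) = 18.43 × 0.1861 ≈ 3.43 mcg/L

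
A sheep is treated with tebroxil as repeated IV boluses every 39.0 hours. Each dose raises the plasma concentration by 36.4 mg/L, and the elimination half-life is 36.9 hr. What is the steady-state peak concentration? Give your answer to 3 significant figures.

70.1 mg/L

k = ln 2 / 36.9 = 0.01878 hr⁻¹
Fraction remaining after one interval: e^(−kτ) = e^(−0.01878 × 39.0) = 0.4807
R = 1 / (1 − 0.4807) = 1.926
Css,max = 36.4 × 1.926 ≈ 70.1 mg/L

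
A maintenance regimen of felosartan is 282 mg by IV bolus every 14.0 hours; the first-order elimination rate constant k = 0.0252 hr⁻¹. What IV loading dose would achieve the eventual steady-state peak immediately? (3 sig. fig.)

949 mg

Accumulation ratio R = 1 / (1 − e^(−kτ)) = 1 / (1 − e^(−0.02520×14.0)) = 1 / (1 − 0.7027) = 3.364
Loading dose = maintenance dose × R = 282 × 3.364 ≈ 949 mg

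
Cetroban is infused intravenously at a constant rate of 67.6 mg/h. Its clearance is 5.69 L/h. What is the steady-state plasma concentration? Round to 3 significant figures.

11.9 mg/L

Css = infusion rate / CL = 67.6 / 5.69 ≈ 11.9 mg/L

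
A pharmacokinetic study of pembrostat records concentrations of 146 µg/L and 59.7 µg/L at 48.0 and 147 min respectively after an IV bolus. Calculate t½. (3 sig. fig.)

k = ln(C₁/C₂) / (t₂ − t₁) = ln(146/59.7) / (147 − 48.0)
  = 0.8943 / 99.00 = 0.009033 min⁻¹
t½ = ln 2 / k = ln 2 / 0.009033 ≈ 76.7 minutes

76.7 minutes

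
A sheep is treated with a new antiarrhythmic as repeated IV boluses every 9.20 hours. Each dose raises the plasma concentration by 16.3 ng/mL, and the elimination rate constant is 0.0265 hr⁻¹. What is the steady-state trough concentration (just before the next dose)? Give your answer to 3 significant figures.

59.0 ng/mL

Fraction remaining after one interval: e^(−kτ) = e^(−0.02650 × 9.20) = 0.7836
R = 1 / (1 − 0.7836) = 4.622
Css,max = 16.3 × 4.622 = 75.34 ng/mL
Css,min = Css,max × e^(−kτ) = 75.34 × 0.7836 ≈ 59.0 ng/mL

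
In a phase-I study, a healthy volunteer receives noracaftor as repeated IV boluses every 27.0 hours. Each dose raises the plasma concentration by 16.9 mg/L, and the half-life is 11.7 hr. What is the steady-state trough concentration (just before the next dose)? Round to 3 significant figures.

k = ln 2 / 11.7 = 0.05924 hr⁻¹
Fraction remaining after one interval: e^(−kτ) = e^(−0.05924 × 27.0) = 0.2020
R = 1 / (1 − 0.2020) = 1.253
Css,max = 16.9 × 1.253 = 21.18 mg/L
Css,min = Css,max × e^(−kτ) = 21.18 × 0.2020 ≈ 4.28 mg/L

4.28 mg/L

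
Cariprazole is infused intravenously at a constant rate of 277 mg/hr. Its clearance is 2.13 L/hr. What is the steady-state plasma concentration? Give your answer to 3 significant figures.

Css = infusion rate / CL = 277 / 2.13 ≈ 130 mg/L

130 mg/L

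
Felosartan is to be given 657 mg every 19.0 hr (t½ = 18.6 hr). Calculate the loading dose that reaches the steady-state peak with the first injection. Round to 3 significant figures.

1290 mg

k = ln 2 / 18.6 = 0.03727 hr⁻¹
Accumulation ratio R = 1 / (1 − e^(−kτ)) = 1 / (1 − e^(−0.03727×19.0)) = 1 / (1 − 0.4926) = 1.971
Loading dose = maintenance dose × R = 657 × 1.971 ≈ 1290 mg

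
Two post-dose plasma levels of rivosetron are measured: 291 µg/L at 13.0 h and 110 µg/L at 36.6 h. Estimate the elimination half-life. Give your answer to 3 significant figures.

k = ln(C₁/C₂) / (t₂ − t₁) = ln(291/110) / (36.6 − 13.0)
  = 0.9728 / 23.60 = 0.04122 h⁻¹
t½ = ln 2 / k = ln 2 / 0.04122 ≈ 16.8 hours

16.8 hours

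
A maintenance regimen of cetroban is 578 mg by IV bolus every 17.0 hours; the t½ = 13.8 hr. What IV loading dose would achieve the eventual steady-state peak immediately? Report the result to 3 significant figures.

k = ln 2 / 13.8 = 0.05023 hr⁻¹
Accumulation ratio R = 1 / (1 − e^(−kτ)) = 1 / (1 − e^(−0.05023×17.0)) = 1 / (1 − 0.4258) = 1.741
Loading dose = maintenance dose × R = 578 × 1.741 ≈ 1010 mg

1010 mg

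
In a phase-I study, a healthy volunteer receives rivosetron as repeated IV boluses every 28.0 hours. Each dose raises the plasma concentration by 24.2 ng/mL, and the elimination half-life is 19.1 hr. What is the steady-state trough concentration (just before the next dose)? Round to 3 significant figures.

k = ln 2 / 19.1 = 0.03629 hr⁻¹
Fraction remaining after one interval: e^(−kτ) = e^(−0.03629 × 28.0) = 0.3620
R = 1 / (1 − 0.3620) = 1.567
Css,max = 24.2 × 1.567 = 37.93 ng/mL
Css,min = Css,max × e^(−kτ) = 37.93 × 0.3620 ≈ 13.7 ng/mL

13.7 ng/mL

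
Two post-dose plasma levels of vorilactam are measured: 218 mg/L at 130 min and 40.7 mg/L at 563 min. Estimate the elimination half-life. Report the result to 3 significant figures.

179 minutes

k = ln(C₁/C₂) / (t₂ − t₁) = ln(218/40.7) / (563 − 130)
  = 1.678 / 433.0 = 0.003876 min⁻¹
t½ = ln 2 / k = ln 2 / 0.003876 ≈ 179 minutes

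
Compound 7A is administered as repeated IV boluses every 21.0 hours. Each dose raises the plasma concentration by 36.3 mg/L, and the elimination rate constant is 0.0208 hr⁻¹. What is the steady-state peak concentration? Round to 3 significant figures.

Fraction remaining after one interval: e^(−kτ) = e^(−0.02080 × 21.0) = 0.6461
R = 1 / (1 − 0.6461) = 2.826
Css,max = 36.3 × 2.826 ≈ 103 mg/L

103 mg/L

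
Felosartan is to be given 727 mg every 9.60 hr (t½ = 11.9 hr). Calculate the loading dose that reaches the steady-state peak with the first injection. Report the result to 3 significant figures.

1700 mg

k = ln 2 / 11.9 = 0.05825 hr⁻¹
Accumulation ratio R = 1 / (1 − e^(−kτ)) = 1 / (1 − e^(−0.05825×9.60)) = 1 / (1 − 0.5717) = 2.335
Loading dose = maintenance dose × R = 727 × 2.335 ≈ 1700 mg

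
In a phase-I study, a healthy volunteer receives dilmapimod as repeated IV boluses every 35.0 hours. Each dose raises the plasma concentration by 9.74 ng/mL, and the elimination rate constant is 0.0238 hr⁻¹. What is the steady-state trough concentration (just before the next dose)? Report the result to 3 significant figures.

7.49 ng/mL

Fraction remaining after one interval: e^(−kτ) = e^(−0.02380 × 35.0) = 0.4347
R = 1 / (1 − 0.4347) = 1.769
Css,max = 9.74 × 1.769 = 17.23 ng/mL
Css,min = Css,max × e^(−kτ) = 17.23 × 0.4347 ≈ 7.49 ng/mL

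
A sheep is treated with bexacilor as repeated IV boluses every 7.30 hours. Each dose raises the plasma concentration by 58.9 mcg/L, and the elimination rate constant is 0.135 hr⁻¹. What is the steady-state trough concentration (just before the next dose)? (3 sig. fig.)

35.1 mcg/L

Fraction remaining after one interval: e^(−kτ) = e^(−0.1350 × 7.30) = 0.3733
R = 1 / (1 − 0.3733) = 1.596
Css,max = 58.9 × 1.596 = 93.98 mcg/L
Css,min = Css,max × e^(−kτ) = 93.98 × 0.3733 ≈ 35.1 mcg/L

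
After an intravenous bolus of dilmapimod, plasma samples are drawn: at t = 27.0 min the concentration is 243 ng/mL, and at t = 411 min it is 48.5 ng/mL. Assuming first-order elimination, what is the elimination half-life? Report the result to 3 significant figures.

k = ln(C₁/C₂) / (t₂ − t₁) = ln(243/48.5) / (411 − 27.0)
  = 1.611 / 384.0 = 0.004197 min⁻¹
t½ = ln 2 / k = ln 2 / 0.004197 ≈ 165 minutes

165 minutes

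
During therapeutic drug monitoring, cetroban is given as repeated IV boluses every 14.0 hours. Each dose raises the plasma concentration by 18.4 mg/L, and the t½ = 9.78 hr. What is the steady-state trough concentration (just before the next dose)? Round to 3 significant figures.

10.8 mg/L

k = ln 2 / 9.78 = 0.07087 hr⁻¹
Fraction remaining after one interval: e^(−kτ) = e^(−0.07087 × 14.0) = 0.3707
R = 1 / (1 − 0.3707) = 1.589
Css,max = 18.4 × 1.589 = 29.24 mg/L
Css,min = Css,max × e^(−kτ) = 29.24 × 0.3707 ≈ 10.8 mg/L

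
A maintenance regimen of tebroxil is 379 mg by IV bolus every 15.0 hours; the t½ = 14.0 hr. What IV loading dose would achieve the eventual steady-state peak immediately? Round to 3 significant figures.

723 mg

k = ln 2 / 14.0 = 0.04951 hr⁻¹
Accumulation ratio R = 1 / (1 − e^(−kτ)) = 1 / (1 − e^(−0.04951×15.0)) = 1 / (1 − 0.4758) = 1.908
Loading dose = maintenance dose × R = 379 × 1.908 ≈ 723 mg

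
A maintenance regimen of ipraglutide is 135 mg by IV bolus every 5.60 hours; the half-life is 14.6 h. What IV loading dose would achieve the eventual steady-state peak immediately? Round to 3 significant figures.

578 mg

k = ln 2 / 14.6 = 0.04748 h⁻¹
Accumulation ratio R = 1 / (1 − e^(−kτ)) = 1 / (1 − e^(−0.04748×5.60)) = 1 / (1 − 0.7665) = 4.283
Loading dose = maintenance dose × R = 135 × 4.283 ≈ 578 mg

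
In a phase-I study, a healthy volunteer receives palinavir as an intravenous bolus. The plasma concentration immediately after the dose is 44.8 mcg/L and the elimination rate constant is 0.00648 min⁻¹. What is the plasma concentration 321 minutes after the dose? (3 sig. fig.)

C(t) = C₀ e^(−kt) = 44.8 × e^(−0.006480 × 321) = 44.8 × e^(−2.080) = 44.8 × 0.1249 ≈ 5.60 mcg/L

5.60 mcg/L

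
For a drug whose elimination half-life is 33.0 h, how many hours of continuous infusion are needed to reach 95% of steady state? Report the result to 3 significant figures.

143 hours

k = ln 2 / 33.0 = 0.02100 h⁻¹
f = 1 − e^(−kt)  ⇒  t = −ln(1 − f) / k
t = −ln(1 − 0.95) / 0.02100 = 2.996 / 0.02100 ≈ 143 hours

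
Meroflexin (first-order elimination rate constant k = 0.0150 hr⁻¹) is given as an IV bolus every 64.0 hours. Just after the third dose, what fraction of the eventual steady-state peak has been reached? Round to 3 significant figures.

f_n = 1 − e^(−nkτ) = 1 − e^(−3 × 0.01500 × 64.0) = 1 − e^(−2.880) = 1 − 0.05613 ≈ 0.944

0.944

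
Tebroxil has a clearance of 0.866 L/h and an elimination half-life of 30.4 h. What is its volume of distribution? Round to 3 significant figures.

38.0 L

k = ln 2 / t½ = ln 2 / 30.4 = 0.02280 h⁻¹
V = CL / k = 0.866 / 0.02280 ≈ 38.0 L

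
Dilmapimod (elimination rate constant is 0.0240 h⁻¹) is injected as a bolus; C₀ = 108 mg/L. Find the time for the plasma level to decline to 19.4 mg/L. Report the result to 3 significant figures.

71.5 hours

C(t) = C₀ e^(−kt)  ⇒  t = ln(C₀/C) / k
t = ln(108/19.4) / 0.02400 = 1.717 / 0.02400 ≈ 71.5 hours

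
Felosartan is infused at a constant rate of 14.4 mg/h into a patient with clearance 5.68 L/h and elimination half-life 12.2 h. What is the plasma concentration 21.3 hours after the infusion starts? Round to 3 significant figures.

Css = rate / CL = 14.4 / 5.68 = 2.535 µg/mL
k = ln 2 / 12.2 = 0.05682 h⁻¹
C(t) = Css (1 − e^(−kt)) = 2.535 × (1 − e^(−1.210)) = 2.535 × 0.7019 ≈ 1.78 µg/mL

1.78 µg/mL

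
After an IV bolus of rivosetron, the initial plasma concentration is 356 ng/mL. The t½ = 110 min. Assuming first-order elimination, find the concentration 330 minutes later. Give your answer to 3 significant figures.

k = ln 2 / 110 = 0.006301 min⁻¹
330 min is 3.000 half-lives, so C = 356 × (1/2)^3.000 = 356 × 0.1250 ≈ 44.5 ng/mL

44.5 ng/mL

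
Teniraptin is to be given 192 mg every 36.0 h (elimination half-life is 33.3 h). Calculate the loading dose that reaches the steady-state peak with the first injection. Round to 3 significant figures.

364 mg

k = ln 2 / 33.3 = 0.02082 h⁻¹
Accumulation ratio R = 1 / (1 − e^(−kτ)) = 1 / (1 − e^(−0.02082×36.0)) = 1 / (1 − 0.4727) = 1.896
Loading dose = maintenance dose × R = 192 × 1.896 ≈ 364 mg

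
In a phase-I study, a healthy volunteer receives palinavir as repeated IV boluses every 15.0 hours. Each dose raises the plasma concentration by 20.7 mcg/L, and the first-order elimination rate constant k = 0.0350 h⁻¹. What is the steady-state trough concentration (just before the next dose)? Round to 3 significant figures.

30.0 mcg/L

Fraction remaining after one interval: e^(−kτ) = e^(−0.03500 × 15.0) = 0.5916
R = 1 / (1 − 0.5916) = 2.448
Css,max = 20.7 × 2.448 = 50.68 mcg/L
Css,min = Css,max × e^(−kτ) = 50.68 × 0.5916 ≈ 30.0 mcg/L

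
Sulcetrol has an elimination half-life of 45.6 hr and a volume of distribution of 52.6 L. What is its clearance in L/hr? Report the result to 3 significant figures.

0.800 L/hr

k = ln 2 / t½ = ln 2 / 45.6 = 0.01520 hr⁻¹
CL = k · V = 0.01520 × 52.6 ≈ 0.800 L/hr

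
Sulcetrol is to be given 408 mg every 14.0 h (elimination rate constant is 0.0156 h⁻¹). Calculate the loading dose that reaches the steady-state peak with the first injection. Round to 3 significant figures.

Accumulation ratio R = 1 / (1 − e^(−kτ)) = 1 / (1 − e^(−0.01560×14.0)) = 1 / (1 − 0.8038) = 5.097
Loading dose = maintenance dose × R = 408 × 5.097 ≈ 2080 mg

2080 mg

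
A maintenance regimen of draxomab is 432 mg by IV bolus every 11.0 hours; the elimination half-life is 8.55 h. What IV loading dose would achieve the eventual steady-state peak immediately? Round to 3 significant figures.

732 mg

k = ln 2 / 8.55 = 0.08107 h⁻¹
Accumulation ratio R = 1 / (1 − e^(−kτ)) = 1 / (1 − e^(−0.08107×11.0)) = 1 / (1 − 0.4099) = 1.695
Loading dose = maintenance dose × R = 432 × 1.695 ≈ 732 mg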